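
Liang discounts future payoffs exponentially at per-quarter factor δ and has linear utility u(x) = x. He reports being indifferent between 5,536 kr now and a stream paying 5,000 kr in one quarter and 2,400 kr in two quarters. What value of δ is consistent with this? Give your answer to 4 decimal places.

δ ≈ 0.8000

Equating present values: 5536 = 5000δ + 2400δ².
That is, 2400δ² + 5000δ − 5536 = 0, a quadratic in δ.
The positive root is δ = [−5000 + √(5000² + 4·2400·5536)] / (2·2400) = (−5000 + 8840.000)/4800 ≈ 0.8000.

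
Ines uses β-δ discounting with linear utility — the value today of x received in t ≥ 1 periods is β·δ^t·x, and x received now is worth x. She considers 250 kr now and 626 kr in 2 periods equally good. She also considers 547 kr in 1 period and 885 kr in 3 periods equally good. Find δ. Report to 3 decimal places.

Both payoffs in the second observation are in the future, so β drops out: δ^1·547 = δ^3·885 ⇒ δ^2 = 547/885 = 0.61808, so δ = 0.78618.

δ ≈ 0.786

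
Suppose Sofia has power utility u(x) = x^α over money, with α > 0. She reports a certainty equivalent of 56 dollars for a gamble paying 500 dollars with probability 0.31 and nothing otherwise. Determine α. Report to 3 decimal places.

The lottery's expected utility is 0.31·u(500) + 0.69·u(0) = 0.31·500^α (since u(0) = 0 for α > 0).
Equating: 56^α = 0.31·500^α, i.e. 0.1120^α = 0.31.
Take logs: α = ln 0.31 / ln(56/500) ≈ 0.53497.

α ≈ 0.535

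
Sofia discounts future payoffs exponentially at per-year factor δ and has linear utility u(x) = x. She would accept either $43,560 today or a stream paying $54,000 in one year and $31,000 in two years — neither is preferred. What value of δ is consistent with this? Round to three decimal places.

Equating present values: 43560 = 54000δ + 31000δ².
Rearranged: 31000δ² + 54000δ − 43560 = 0.
The positive root is δ = [−54000 + √(54000² + 4·31000·43560)] / (2·31000) = (−54000 + 91200.000)/62000 ≈ 0.600.

δ ≈ 0.600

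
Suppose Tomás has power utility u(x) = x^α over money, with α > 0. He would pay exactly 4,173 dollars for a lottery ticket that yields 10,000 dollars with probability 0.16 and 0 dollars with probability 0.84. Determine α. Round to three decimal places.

EU(lottery) = 0.16·10000^α + 0.84·0 = 0.16·10000^α.
Equating: 4173^α = 0.16·10000^α, i.e. 0.4173^α = 0.16.
α = ln(0.16) / ln(4173/10000) = -1.832581/-0.873950 ≈ 2.097.

α ≈ 2.097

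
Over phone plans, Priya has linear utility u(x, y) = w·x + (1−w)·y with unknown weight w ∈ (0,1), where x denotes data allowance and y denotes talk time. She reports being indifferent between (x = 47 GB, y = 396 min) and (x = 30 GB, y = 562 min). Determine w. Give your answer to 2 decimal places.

w = 0.91

Equating utilities: w·47 + (1−w)·396 = w·30 + (1−w)·562.
Rearranging, 17·w − 166·(1−w) = 0.
So w/(1−w) = 166/17 = 9.7647, giving w = 166/(17+166) = 0.91.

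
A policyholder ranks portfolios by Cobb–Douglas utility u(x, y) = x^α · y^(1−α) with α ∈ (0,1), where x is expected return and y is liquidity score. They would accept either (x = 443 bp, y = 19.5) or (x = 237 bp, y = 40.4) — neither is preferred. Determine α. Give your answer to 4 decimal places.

α ≈ 0.5380

The Cobb–Douglas utilities coincide, so 443^α·19.5^(1−α) = 237^α·40.4^(1−α).
(443/237)^α = (40.4/19.5)^(1−α); take logs: α·ln(443/237) = (1−α)·ln(40.4/19.5), i.e. α·0.6255096 = (1−α)·0.7284153.
So α/(1−α) = (0.7284153)/(0.6255096) = 1.1645150, and α = 1.1645150/2.1645150 ≈ 0.5380.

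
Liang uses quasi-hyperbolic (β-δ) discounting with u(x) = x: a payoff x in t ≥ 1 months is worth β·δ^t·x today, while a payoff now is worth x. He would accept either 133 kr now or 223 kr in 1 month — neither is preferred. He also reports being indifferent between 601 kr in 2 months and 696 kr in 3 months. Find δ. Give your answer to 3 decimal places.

δ ≈ 0.864

Both payoffs in the second observation are in the future, so β drops out: δ^2·601 = δ^3·696 ⇒ δ = 601/696 = 0.86351.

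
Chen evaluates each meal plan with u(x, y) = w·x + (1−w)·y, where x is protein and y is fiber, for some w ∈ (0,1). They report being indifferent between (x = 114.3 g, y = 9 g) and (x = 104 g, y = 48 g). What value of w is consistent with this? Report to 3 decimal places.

u(114.3,9) = u(104,48) means w·114.3 + (1−w)·9 = w·104 + (1−w)·48.
Collecting terms: w·10.3 = (1−w)·39.
The marginal rate of substitution is 39/10.3, so w = 39/(10.3+39) = 0.791.

w = 0.791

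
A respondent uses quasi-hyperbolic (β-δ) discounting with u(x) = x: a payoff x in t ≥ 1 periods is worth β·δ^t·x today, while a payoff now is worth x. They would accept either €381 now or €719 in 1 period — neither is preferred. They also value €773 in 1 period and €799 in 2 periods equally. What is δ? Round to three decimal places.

δ ≈ 0.967

From the later pair, β·δ^1·773 = β·δ^2·799; dividing through, δ = 773/799 = 0.96746.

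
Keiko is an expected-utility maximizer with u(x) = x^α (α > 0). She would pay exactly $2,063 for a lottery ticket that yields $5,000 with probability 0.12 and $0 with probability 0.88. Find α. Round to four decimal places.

Since u(0) = 0, the lottery's EU is 0.12·5000^α.
Setting u(2063) equal to that: 2063^α = 0.12·5000^α ⇒ (2063/5000)^α = 0.12.
α = ln(0.12) / ln(2063/5000) = -2.1202635/-0.8852767 ≈ 2.3950.

α ≈ 2.3950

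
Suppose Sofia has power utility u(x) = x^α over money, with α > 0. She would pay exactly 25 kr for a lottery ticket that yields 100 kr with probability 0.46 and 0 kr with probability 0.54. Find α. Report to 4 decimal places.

α ≈ 0.5601

EU(lottery) = 0.46·100^α + 0.54·0 = 0.46·100^α.
Setting u(25) equal to that: 25^α = 0.46·100^α ⇒ (25/100)^α = 0.46.
Taking logs: α·ln(25/100) = ln(0.46), so α = -0.7765288 / -1.3862944 ≈ 0.5601.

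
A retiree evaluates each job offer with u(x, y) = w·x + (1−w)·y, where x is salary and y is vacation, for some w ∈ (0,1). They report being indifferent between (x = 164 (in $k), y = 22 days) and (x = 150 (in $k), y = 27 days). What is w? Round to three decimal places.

w = 0.263

Equating utilities: w·164 + (1−w)·22 = w·150 + (1−w)·27.
Rearranging, 14·w − 5·(1−w) = 0.
Hence w = 5/(14+5) = 5/19 = 0.263.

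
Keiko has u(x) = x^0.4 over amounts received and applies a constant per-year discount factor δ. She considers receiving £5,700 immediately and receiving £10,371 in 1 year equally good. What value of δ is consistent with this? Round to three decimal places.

Equating discounted utilities: u(5700) = δ·u(10371) ⇒ δ = u(5700)/u(10371).
Since u(x) = x^0.4, δ = (5700/10371)^0.4 = 0.54961^0.4 = 0.78709.

δ ≈ 0.787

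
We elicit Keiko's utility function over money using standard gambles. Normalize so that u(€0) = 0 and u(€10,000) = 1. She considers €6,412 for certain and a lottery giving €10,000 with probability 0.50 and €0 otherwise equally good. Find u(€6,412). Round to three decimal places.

0.500

By the standard-gamble method, u(€6,412) is just the indifference probability on the best outcome: 0.50.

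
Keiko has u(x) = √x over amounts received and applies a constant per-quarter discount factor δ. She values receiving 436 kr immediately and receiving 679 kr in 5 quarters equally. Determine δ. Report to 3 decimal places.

δ ≈ 0.957

Equating discounted utilities: u(436) = δ^5·u(679) ⇒ δ^5 = u(436)/u(679).
With u(x) = √x: δ^5 = √436/√679 = √(436/679) = 0.80132.
Taking the 5th root: δ = 0.80132^(1/5) ≈ 0.957.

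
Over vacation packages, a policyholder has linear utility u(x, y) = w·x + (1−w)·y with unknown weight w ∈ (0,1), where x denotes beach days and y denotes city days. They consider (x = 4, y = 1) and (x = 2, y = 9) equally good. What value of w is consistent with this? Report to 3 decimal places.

w = 0.800

u(4,1) = u(2,9) means w·4 + (1−w)·1 = w·2 + (1−w)·9.
Rearranging, 2·w − 8·(1−w) = 0.
Hence w = 8/(2+8) = 8/10 = 0.800.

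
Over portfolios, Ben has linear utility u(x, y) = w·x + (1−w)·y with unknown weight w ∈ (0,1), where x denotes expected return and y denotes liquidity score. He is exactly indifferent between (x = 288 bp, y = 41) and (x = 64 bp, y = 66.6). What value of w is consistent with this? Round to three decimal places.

w = 0.103

Indifference: w·288 + (1−w)·41 = w·64 + (1−w)·66.6.
Collecting terms: w·224 = (1−w)·25.6.
The marginal rate of substitution is 25.6/224, so w = 25.6/(224+25.6) = 0.103.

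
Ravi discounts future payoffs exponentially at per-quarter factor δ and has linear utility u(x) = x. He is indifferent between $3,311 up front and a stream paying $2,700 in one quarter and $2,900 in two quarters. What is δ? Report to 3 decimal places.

δ ≈ 0.700

The stream is worth 2700δ + 2900δ² today, so 2700δ + 2900δ² = 3311.
So 2900δ² + 2700δ − 3311 = 0.
The positive root is δ = [−2700 + √(2700² + 4·2900·3311)] / (2·2900) = (−2700 + 6760.000)/5800 ≈ 0.700.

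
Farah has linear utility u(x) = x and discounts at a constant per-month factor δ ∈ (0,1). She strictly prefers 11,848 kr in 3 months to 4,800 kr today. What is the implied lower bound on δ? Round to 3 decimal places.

δ > 0.740

Comparing present values: 4800 < δ^3·11848.
Hence δ^3 > 4800/11848 = 0.40513, and x ↦ x^(1/3) is increasing on (0,∞).
δ > 0.40513^(1/3) = 0.740.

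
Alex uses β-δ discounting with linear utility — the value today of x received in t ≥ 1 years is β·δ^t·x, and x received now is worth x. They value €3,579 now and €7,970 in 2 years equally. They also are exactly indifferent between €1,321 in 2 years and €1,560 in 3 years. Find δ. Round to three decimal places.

Both payoffs in the second observation are in the future, so β drops out: δ^2·1321 = δ^3·1560 ⇒ δ = 1321/1560 = 0.84679.

δ ≈ 0.847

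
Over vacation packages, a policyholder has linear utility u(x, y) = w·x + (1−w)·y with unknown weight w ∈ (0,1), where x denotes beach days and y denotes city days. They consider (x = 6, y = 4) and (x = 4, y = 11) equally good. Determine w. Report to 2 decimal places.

w = 0.78

u(6,4) = u(4,11) means w·6 + (1−w)·4 = w·4 + (1−w)·11.
Collecting terms: w·2 = (1−w)·7.
Hence w = 7/(2+7) = 7/9 = 0.78.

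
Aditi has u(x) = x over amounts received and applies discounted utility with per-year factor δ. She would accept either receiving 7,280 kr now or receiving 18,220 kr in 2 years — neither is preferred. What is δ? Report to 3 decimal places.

The payoff in 2 years is discounted by δ^2, so u(7280) = δ^2·u(18220) and δ^2 = u(7280)/u(18220).
With u(x) = x: δ^2 = 7280/18220 = 0.39956.
Hence δ = (0.39956)^(1/2) = 0.63211.

δ ≈ 0.632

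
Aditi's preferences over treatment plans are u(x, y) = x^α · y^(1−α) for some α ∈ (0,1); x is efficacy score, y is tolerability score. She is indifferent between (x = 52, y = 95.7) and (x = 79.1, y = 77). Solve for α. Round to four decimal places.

α ≈ 0.3414

The Cobb–Douglas utilities coincide, so 52^α·95.7^(1−α) = 79.1^α·77^(1−α).
(52/79.1)^α = (77/95.7)^(1−α); take logs: α·ln(52/79.1) = (1−α)·ln(77/95.7), i.e. α·-0.4194692 = (1−α)·-0.2174129.
So α/(1−α) = (-0.2174129)/(-0.4194692) = 0.5183048, and α = 0.5183048/1.5183048 ≈ 0.3414.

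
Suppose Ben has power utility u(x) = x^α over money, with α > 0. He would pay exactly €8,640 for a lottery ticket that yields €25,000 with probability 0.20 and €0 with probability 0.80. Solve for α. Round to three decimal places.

The lottery's expected utility is 0.20·u(25000) + 0.80·u(0) = 0.20·25000^α (since u(0) = 0 for α > 0).
Equating: 8640^α = 0.20·25000^α, i.e. 0.3456^α = 0.20.
Take logs: α = ln 0.20 / ln(8640/25000) ≈ 1.51480.

α ≈ 1.515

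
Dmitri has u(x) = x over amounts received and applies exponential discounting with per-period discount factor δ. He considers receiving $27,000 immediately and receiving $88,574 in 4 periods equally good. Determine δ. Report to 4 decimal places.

δ ≈ 0.7430

Equating discounted utilities: u(27000) = δ^4·u(88574) ⇒ δ^4 = u(27000)/u(88574).
With u(x) = x: δ^4 = 27000/88574 = 0.30483.
So δ = 0.30483^(1/4) ≈ 0.7430.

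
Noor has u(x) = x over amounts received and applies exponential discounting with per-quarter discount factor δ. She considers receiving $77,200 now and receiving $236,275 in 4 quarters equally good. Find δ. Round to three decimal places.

Equating discounted utilities: u(77200) = δ^4·u(236275) ⇒ δ^4 = u(77200)/u(236275).
With u(x) = x: δ^4 = 77200/236275 = 0.32674.
Taking the 4th root: δ = 0.32674^(1/4) ≈ 0.756.

δ ≈ 0.756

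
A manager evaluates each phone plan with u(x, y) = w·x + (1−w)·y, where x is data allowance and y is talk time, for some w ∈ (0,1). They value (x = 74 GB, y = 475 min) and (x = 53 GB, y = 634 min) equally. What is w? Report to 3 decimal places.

w = 0.883

u(74,475) = u(53,634) means w·74 + (1−w)·475 = w·53 + (1−w)·634.
Collecting terms: w·21 = (1−w)·159.
So w/(1−w) = 159/21 = 7.5714, giving w = 159/(21+159) = 0.883.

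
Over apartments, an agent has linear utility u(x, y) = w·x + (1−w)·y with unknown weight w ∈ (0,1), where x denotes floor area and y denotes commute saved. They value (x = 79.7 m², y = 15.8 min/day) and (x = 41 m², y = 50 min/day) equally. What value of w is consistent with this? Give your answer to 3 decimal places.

Indifference: w·79.7 + (1−w)·15.8 = w·41 + (1−w)·50.
Rearranging, 38.7·w − 34.2·(1−w) = 0.
So w/(1−w) = 34.2/38.7 = 0.8837, giving w = 34.2/(38.7+34.2) = 0.469.

w = 0.469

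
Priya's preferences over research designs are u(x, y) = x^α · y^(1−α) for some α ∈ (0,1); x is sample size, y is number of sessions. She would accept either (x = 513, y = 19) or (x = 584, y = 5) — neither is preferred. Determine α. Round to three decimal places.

α ≈ 0.911

Set the two utilities equal: 513^α·19^(1−α) = 584^α·5^(1−α).
Rearrange to (513/584)^α = (5/19)^(1−α) and take logs: α·-0.129625 = (1−α)·-1.335001.
So α/(1−α) = (-1.335001)/(-0.129625) = 10.298947, and α = 10.298947/11.298947 ≈ 0.911.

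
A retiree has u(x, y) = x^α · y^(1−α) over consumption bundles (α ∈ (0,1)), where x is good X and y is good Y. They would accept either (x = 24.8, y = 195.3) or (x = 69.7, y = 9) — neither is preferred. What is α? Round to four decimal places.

Set the two utilities equal: 24.8^α·195.3^(1−α) = 69.7^α·9^(1−α).
Taking logs: α·ln 24.8 + (1−α)·ln 195.3 = α·ln 69.7 + (1−α)·ln 9, i.e. α·-1.0333567 = (1−α)·-3.0773123.
So α/(1−α) = (-3.0773123)/(-1.0333567) = 2.9779768, and α = 2.9779768/3.9779768 ≈ 0.7486.

α ≈ 0.7486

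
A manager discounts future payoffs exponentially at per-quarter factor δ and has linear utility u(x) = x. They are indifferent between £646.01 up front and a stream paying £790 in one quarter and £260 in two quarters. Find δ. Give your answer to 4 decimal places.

δ ≈ 0.6700

The stream is worth 790δ + 260δ² today, so 790δ + 260δ² = 646.01.
So 260δ² + 790δ − 646.01 = 0.
By the quadratic formula (taking the positive root), δ = (−790 + √1295950.40) / 520 ≈ 0.6700.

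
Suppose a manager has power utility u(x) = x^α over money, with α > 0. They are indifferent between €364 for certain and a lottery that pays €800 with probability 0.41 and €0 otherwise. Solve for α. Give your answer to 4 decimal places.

α ≈ 1.1322

Since u(0) = 0, the lottery's EU is 0.41·800^α.
Setting u(364) equal to that: 364^α = 0.41·800^α ⇒ (364/800)^α = 0.41.
Taking logs: α·ln(364/800) = ln(0.41), so α = -0.8915981 / -0.7874579 ≈ 1.1322.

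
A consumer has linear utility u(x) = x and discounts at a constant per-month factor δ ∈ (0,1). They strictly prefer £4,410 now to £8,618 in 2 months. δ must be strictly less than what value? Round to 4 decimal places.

The preference means 4410 > δ^2·8618.
Dividing by 8618: δ^2 < 0.51172. Both sides are positive, so the square root keeps the direction.
δ < 0.51172^(1/2) = 0.7153.

δ < 0.7153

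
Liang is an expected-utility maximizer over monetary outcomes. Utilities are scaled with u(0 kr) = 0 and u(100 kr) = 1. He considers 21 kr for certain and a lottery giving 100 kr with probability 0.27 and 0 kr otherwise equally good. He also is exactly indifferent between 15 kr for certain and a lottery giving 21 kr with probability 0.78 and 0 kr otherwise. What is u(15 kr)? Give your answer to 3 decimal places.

The first gamble pins u(21 kr): it must equal 0.27·1 + 0.73·0 = 0.27.
The second indifference gives u(15 kr) = 0.78·u(21 kr) + 0.22·u(0 kr) = 0.78·0.27 + 0.22·0.00 = 0.2106.

0.211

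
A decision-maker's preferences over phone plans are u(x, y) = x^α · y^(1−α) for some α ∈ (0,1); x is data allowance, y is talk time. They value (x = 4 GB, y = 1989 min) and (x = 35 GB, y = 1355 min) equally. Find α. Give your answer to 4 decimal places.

Indifference: 4^α · 1989^(1−α) = 35^α · 1355^(1−α).
Rearrange to (4/35)^α = (1355/1989)^(1−α) and take logs: α·-2.1690537 = (1−α)·-0.3838305.
So α/(1−α) = (-0.3838305)/(-2.1690537) = 0.1769576, and α = 0.1769576/1.1769576 ≈ 0.1504.

α ≈ 0.1504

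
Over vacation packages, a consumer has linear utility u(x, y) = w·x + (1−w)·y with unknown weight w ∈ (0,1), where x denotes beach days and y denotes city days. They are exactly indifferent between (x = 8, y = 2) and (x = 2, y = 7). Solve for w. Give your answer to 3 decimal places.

u(8,2) = u(2,7) means w·8 + (1−w)·2 = w·2 + (1−w)·7.
Rearranging, 6·w − 5·(1−w) = 0.
The marginal rate of substitution is 5/6, so w = 5/(6+5) = 0.455.

w = 0.455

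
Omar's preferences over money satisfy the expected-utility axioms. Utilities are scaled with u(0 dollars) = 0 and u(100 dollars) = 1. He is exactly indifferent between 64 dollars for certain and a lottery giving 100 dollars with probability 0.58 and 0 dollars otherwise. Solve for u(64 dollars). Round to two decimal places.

0.58

The indifference gives u(64 dollars) = 0.58·u(100 dollars) + 0.42·u(0 dollars) = 0.58·1 + 0.42·0 = 0.58.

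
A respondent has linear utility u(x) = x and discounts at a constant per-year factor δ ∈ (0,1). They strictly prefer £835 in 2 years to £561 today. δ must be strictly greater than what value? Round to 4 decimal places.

Under u(x) = x this choice says 561 < δ^2·835.
Hence δ^2 > 561/835 = 0.67186, and x ↦ x^(1/2) is increasing on (0,∞).
δ > (561/835)^(1/2) ≈ 0.8197.

δ > 0.8197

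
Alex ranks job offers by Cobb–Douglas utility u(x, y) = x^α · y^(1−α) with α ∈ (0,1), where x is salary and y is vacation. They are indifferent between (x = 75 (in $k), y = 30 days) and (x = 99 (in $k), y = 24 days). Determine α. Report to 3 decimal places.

α ≈ 0.446

Indifference: 75^α · 30^(1−α) = 99^α · 24^(1−α).
(75/99)^α = (24/30)^(1−α); take logs: α·ln(75/99) = (1−α)·ln(24/30), i.e. α·-0.277632 = (1−α)·-0.223144.
Thus α·(-0.500776) = -0.223144, so α = -0.223144/-0.500776 ≈ 0.446.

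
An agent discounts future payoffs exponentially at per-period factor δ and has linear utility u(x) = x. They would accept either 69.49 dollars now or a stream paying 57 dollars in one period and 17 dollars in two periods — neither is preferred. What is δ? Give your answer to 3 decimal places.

Present value of the stream is 57·δ + 17·δ². Indifference gives 57δ + 17δ² = 69.49.
Rearranged: 17δ² + 57δ − 69.49 = 0.
δ = (−57 + √(57² + 4·17·69.49)) / (2·17) = (−57 + √7974.32) / 34 ≈ 0.950.

δ ≈ 0.950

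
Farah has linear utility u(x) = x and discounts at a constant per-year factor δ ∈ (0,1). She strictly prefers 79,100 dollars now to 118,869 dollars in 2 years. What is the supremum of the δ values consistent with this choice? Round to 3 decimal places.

Under u(x) = x this choice says 79100 > δ^2·118869.
Hence δ^2 < 79100/118869 = 0.66544, and x ↦ x^(1/2) is increasing on (0,∞).
δ < 0.66544^(1/2) = 0.816.

δ < 0.816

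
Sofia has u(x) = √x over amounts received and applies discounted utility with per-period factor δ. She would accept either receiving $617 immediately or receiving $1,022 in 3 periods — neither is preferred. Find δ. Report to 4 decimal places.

Indifference means u(617) = δ^3 · u(1022), so δ^3 = u(617)/u(1022).
With u(x) = √x: δ^3 = √617/√1022 = √(617/1022) = 0.77699.
Hence δ = (0.77699)^(1/3) = 0.919332.

δ ≈ 0.9193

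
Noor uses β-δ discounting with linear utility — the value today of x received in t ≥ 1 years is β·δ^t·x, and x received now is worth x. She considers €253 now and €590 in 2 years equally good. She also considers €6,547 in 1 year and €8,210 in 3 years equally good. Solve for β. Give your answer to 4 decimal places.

The second indifference involves only future payoffs, so β cancels: β·δ^1·6547 = β·δ^3·8210, giving δ^2 = 6547/8210 = 0.79744, so δ = 0.89300.
Now use the now-vs-future pair: 253 = β·δ^2·590 gives β = 253/(0.79744·590) ≈ 0.5377.

β ≈ 0.5377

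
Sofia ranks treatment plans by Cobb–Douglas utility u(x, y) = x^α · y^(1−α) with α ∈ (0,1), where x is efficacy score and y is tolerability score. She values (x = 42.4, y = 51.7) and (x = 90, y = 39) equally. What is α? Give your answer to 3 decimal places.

α ≈ 0.272

Set the two utilities equal: 42.4^α·51.7^(1−α) = 90^α·39^(1−α).
Rearrange to (42.4/90)^α = (39/51.7)^(1−α) and take logs: α·-0.752661 = (1−α)·-0.281896.
Thus α·(-1.034557) = -0.281896, so α = -0.281896/-1.034557 ≈ 0.272.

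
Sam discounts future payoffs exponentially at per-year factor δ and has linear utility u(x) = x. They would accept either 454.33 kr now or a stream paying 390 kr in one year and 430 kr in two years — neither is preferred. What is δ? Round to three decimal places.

Equating present values: 454.33 = 390δ + 430δ².
That is, 430δ² + 390δ − 454.33 = 0, a quadratic in δ.
δ = (−390 + √(390² + 4·430·454.33)) / (2·430) = (−390 + √933547.60) / 860 ≈ 0.670.

δ ≈ 0.670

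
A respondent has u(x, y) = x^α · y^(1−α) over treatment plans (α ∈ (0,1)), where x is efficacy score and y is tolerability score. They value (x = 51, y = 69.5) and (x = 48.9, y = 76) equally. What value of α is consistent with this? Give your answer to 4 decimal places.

Indifference: 51^α · 69.5^(1−α) = 48.9^α · 76^(1−α).
Rearrange to (51/48.9)^α = (76/69.5)^(1−α) and take logs: α·0.0420482 = (1−α)·0.0894066.
With A = 0.0420482 and B = 0.0894066: α·A = (1−α)·B, so α = B/(A+B) = 0.0894066/0.1314548 ≈ 0.6801.

α ≈ 0.6801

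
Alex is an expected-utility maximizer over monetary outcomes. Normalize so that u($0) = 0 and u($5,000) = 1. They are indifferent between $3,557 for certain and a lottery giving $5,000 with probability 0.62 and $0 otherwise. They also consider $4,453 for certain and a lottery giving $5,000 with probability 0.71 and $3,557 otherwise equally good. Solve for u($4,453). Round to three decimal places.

0.890

First, u($3,557) = 0.62·u($5,000) + 0.38·u($0) = 0.62.
Chaining: u($4,453) = 0.71·1.00 + 0.29·0.62 = 0.8898.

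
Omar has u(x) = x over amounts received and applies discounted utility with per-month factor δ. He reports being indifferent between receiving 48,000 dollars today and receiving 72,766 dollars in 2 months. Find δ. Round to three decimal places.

δ ≈ 0.812

Equating discounted utilities: u(48000) = δ^2·u(72766) ⇒ δ^2 = u(48000)/u(72766).
With u(x) = x: δ^2 = 48000/72766 = 0.65965.
Hence δ = (0.65965)^(1/2) = 0.81219.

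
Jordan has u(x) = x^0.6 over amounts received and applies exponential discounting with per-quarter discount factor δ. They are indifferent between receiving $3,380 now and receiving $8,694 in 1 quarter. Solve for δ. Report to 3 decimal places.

δ ≈ 0.567

Equating discounted utilities: u(3380) = δ·u(8694) ⇒ δ = u(3380)/u(8694).
Since u(x) = x^0.6, δ = (3380/8694)^0.6 = 0.38877^0.6 = 0.56731.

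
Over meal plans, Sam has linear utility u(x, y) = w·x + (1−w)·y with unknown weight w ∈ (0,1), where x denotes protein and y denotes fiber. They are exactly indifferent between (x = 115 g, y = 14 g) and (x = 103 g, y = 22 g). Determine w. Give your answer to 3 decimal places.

w = 0.400

Equating utilities: w·115 + (1−w)·14 = w·103 + (1−w)·22.
w·(115−103) = (1−w)·(22−14), i.e. w·12 = (1−w)·8.
So w/(1−w) = 8/12 = 0.6667, giving w = 8/(12+8) = 0.400.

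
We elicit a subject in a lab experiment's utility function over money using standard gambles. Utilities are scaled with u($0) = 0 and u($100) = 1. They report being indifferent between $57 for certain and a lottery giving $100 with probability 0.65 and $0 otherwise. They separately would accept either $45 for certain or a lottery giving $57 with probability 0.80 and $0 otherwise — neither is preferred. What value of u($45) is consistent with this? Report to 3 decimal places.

0.520

First, u($57) = 0.65·u($100) + 0.35·u($0) = 0.65.
Chaining: u($45) = 0.80·0.65 + 0.20·0.00 = 0.5200.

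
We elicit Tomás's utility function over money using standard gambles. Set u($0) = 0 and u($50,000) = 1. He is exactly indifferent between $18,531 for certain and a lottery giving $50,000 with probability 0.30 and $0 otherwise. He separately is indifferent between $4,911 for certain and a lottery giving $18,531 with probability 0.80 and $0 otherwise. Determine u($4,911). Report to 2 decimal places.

From the first indifference, u($18,531) = 0.30·u($50,000) + 0.70·u($0) = 0.30·1 + 0.70·0 = 0.30.
The second indifference gives u($4,911) = 0.80·u($18,531) + 0.20·u($0) = 0.80·0.30 + 0.20·0.00 = 0.2400.

0.24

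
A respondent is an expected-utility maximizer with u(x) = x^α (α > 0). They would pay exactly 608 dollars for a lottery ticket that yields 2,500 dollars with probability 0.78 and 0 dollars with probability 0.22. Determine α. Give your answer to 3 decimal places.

α ≈ 0.176

Since u(0) = 0, the lottery's EU is 0.78·2500^α.
Indifference: 608^α = 0.78·2500^α, so (608/2500)^α = 0.78.
Take logs: α = ln 0.78 / ln(608/2500) ≈ 0.17573.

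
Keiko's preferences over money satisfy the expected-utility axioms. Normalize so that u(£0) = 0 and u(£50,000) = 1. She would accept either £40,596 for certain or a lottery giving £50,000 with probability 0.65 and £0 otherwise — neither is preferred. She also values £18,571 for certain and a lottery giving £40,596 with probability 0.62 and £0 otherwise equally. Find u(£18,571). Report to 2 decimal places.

The first gamble pins u(£40,596): it must equal 0.65·1 + 0.35·0 = 0.65.
Chaining: u(£18,571) = 0.62·0.65 + 0.38·0.00 = 0.4030.

0.40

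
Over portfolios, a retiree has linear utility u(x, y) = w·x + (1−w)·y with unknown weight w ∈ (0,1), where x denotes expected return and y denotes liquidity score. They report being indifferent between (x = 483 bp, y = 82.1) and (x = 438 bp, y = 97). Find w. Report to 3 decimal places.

Indifference: w·483 + (1−w)·82.1 = w·438 + (1−w)·97.
Collecting terms: w·45 = (1−w)·14.9.
Hence w = 14.9/(45+14.9) = 14.9/59.9 = 0.249.

w = 0.249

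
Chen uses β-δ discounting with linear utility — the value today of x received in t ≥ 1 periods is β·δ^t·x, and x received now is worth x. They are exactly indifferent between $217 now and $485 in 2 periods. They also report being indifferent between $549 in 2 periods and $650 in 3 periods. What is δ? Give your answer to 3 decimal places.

The second indifference involves only future payoffs, so β cancels: β·δ^2·549 = β·δ^3·650, giving δ = 549/650 = 0.84462.

δ ≈ 0.845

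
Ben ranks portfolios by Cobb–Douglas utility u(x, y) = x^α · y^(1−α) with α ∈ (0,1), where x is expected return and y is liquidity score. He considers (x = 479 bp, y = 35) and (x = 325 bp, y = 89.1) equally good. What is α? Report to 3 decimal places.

Indifference: 479^α · 35^(1−α) = 325^α · 89.1^(1−α).
Taking logs: α·ln 479 + (1−α)·ln 35 = α·ln 325 + (1−α)·ln 89.1, i.e. α·0.387875 = (1−α)·0.934411.
Thus α·(1.322286) = 0.934411, so α = 0.934411/1.322286 ≈ 0.707.

α ≈ 0.707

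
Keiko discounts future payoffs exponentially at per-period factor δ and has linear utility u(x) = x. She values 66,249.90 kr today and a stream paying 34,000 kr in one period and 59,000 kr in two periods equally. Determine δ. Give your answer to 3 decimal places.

The stream is worth 34000δ + 59000δ² today, so 34000δ + 59000δ² = 66249.90.
That is, 59000δ² + 34000δ − 66249.90 = 0, a quadratic in δ.
By the quadratic formula (taking the positive root), δ = (−34000 + √16790976400.00) / 118000 ≈ 0.810.

δ ≈ 0.810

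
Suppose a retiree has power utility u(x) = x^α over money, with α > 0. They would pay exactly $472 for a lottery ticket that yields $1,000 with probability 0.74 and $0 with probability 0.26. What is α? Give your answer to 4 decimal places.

α ≈ 0.4011

The lottery's expected utility is 0.74·u(1000) + 0.26·u(0) = 0.74·1000^α (since u(0) = 0 for α > 0).
Equating: 472^α = 0.74·1000^α, i.e. 0.4720^α = 0.74.
Take logs: α = ln 0.74 / ln(472/1000) ≈ 0.401058.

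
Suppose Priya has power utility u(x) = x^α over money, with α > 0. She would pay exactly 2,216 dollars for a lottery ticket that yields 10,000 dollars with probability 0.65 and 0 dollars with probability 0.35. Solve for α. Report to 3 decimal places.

Since u(0) = 0, the lottery's EU is 0.65·10000^α.
Equating: 2216^α = 0.65·10000^α, i.e. 0.2216^α = 0.65.
α = ln(0.65) / ln(2216/10000) = -0.430783/-1.506881 ≈ 0.286.

α ≈ 0.286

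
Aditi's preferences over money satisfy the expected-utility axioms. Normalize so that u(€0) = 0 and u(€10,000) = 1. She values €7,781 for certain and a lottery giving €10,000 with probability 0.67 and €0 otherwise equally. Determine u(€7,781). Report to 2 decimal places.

u(€7,781) equals the lottery's expected utility: 0.67·1 + 0.33·0 = 0.67.

0.67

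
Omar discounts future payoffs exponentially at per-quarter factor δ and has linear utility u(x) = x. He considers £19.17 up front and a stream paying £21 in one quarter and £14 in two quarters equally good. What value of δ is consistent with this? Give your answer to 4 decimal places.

δ ≈ 0.6399

Equating present values: 19.17 = 21δ + 14δ².
So 14δ² + 21δ − 19.17 = 0.
The positive root is δ = [−21 + √(21² + 4·14·19.17)] / (2·14) = (−21 + 38.917)/28 ≈ 0.6399.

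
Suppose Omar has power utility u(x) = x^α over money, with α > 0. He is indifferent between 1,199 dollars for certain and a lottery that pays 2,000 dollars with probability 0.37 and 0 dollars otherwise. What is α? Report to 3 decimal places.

α ≈ 1.943

Since u(0) = 0, the lottery's EU is 0.37·2000^α.
Indifference: 1199^α = 0.37·2000^α, so (1199/2000)^α = 0.37.
Taking logs: α·ln(1199/2000) = ln(0.37), so α = -0.994252 / -0.511659 ≈ 1.943.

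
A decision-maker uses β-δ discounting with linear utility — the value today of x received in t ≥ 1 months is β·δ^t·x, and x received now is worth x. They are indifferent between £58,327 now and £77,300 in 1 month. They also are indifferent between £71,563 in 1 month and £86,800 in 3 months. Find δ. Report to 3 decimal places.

From the later pair, β·δ^1·71563 = β·δ^3·86800; dividing through, δ^2 = 71563/86800 = 0.82446, so δ = 0.90800.

δ ≈ 0.908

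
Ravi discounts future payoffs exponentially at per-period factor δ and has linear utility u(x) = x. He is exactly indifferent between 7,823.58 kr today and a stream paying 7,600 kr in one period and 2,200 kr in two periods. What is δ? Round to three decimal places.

δ ≈ 0.830

The stream is worth 7600δ + 2200δ² today, so 7600δ + 2200δ² = 7823.58.
So 2200δ² + 7600δ − 7823.58 = 0.
By the quadratic formula (taking the positive root), δ = (−7600 + √126607504.00) / 4400 ≈ 0.830.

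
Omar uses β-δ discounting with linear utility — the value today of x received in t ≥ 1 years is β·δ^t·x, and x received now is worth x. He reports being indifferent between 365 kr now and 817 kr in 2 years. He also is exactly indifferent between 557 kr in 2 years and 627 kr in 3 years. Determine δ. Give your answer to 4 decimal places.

δ ≈ 0.8884

The second indifference involves only future payoffs, so β cancels: β·δ^2·557 = β·δ^3·627, giving δ = 557/627 = 0.88836.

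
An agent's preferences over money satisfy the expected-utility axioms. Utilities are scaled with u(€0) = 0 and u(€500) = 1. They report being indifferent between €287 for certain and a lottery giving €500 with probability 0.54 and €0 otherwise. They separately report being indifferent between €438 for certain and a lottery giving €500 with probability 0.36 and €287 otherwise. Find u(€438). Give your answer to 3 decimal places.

The first gamble pins u(€287): it must equal 0.54·1 + 0.46·0 = 0.54.
The second indifference gives u(€438) = 0.36·u(€500) + 0.64·u(€287) = 0.36·1.00 + 0.64·0.54 = 0.7056.

0.706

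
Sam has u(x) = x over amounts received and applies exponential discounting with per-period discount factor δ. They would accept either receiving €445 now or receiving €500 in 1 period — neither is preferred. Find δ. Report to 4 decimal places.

δ ≈ 0.8900

The payoff in 1 period is discounted by δ, so u(445) = δ·u(500) and δ = u(445)/u(500).
With u(x) = x: δ = 445/500 = 0.89000.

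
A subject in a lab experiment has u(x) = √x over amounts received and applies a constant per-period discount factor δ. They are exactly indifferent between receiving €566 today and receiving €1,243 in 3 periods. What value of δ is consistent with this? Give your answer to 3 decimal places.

δ ≈ 0.877

The payoff in 3 periods is discounted by δ^3, so u(566) = δ^3·u(1243) and δ^3 = u(566)/u(1243).
With u(x) = √x: δ^3 = √566/√1243 = √(566/1243) = 0.67480.
Taking the cube root: δ = 0.67480^(1/3) ≈ 0.877.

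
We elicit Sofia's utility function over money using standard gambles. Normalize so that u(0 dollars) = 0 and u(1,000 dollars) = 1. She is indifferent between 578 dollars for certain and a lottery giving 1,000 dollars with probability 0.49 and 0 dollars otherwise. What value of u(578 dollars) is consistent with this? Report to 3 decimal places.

The indifference gives u(578 dollars) = 0.49·u(1,000 dollars) + 0.51·u(0 dollars) = 0.49·1 + 0.51·0 = 0.49.

0.490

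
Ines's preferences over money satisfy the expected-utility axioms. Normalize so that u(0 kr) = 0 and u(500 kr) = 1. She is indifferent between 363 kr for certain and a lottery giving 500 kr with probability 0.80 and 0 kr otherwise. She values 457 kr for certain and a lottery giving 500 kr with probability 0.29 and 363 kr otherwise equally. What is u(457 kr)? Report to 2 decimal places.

The first gamble pins u(363 kr): it must equal 0.80·1 + 0.20·0 = 0.80.
Chaining: u(457 kr) = 0.29·1.00 + 0.71·0.80 = 0.8580.

0.86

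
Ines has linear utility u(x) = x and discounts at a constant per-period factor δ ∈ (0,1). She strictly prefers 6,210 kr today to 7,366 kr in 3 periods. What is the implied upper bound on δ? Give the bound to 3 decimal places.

δ < 0.945

Under u(x) = x this choice says 6210 > δ^3·7366.
So δ^3 < 6210/7366 = 0.84306; taking the cube root of both positive sides preserves the inequality.
δ < 0.84306^(1/3) = 0.945.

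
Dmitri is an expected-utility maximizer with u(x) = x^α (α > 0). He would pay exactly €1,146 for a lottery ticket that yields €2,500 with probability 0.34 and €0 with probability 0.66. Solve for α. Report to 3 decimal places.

α ≈ 1.383

Since u(0) = 0, the lottery's EU is 0.34·2500^α.
Equating: 1146^α = 0.34·2500^α, i.e. 0.4584^α = 0.34.
α = ln(0.34) / ln(1146/2500) = -1.078810/-0.780013 ≈ 1.383.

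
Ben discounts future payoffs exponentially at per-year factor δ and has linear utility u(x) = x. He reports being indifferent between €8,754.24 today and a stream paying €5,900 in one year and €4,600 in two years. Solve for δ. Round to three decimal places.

The stream is worth 5900δ + 4600δ² today, so 5900δ + 4600δ² = 8754.24.
That is, 4600δ² + 5900δ − 8754.24 = 0, a quadratic in δ.
δ = (−5900 + √(5900² + 4·4600·8754.24)) / (2·4600) = (−5900 + √195888016.00) / 9200 ≈ 0.880.

δ ≈ 0.880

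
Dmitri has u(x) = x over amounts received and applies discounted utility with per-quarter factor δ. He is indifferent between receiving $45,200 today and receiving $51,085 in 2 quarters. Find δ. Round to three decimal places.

δ ≈ 0.941

Indifference means u(45200) = δ^2 · u(51085), so δ^2 = u(45200)/u(51085).
With u(x) = x: δ^2 = 45200/51085 = 0.88480.
Taking the square root: δ = 0.88480^(1/2) ≈ 0.941.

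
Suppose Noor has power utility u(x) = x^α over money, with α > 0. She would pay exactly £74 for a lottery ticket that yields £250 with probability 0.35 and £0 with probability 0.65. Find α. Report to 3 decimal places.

α ≈ 0.862

EU(lottery) = 0.35·250^α + 0.65·0 = 0.35·250^α.
Equating: 74^α = 0.35·250^α, i.e. 0.2960^α = 0.35.
Taking logs: α·ln(74/250) = ln(0.35), so α = -1.049822 / -1.217396 ≈ 0.862.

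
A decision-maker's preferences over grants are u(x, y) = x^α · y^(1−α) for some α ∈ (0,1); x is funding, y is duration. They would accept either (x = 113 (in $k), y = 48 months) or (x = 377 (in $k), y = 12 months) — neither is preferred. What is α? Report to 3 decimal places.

Set the two utilities equal: 113^α·48^(1−α) = 377^α·12^(1−α).
Rearrange to (113/377)^α = (12/48)^(1−α) and take logs: α·-1.204857 = (1−α)·-1.386294.
Thus α·(-2.591151) = -1.386294, so α = -1.386294/-2.591151 ≈ 0.535.

α ≈ 0.535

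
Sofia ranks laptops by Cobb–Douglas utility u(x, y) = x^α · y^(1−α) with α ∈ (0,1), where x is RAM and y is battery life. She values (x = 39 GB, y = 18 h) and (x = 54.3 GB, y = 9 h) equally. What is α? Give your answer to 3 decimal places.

α ≈ 0.677

Set the two utilities equal: 39^α·18^(1−α) = 54.3^α·9^(1−α).
Taking logs: α·ln 39 + (1−α)·ln 18 = α·ln 54.3 + (1−α)·ln 9, i.e. α·-0.330963 = (1−α)·-0.693147.
With A = -0.330963 and B = -0.693147: α·A = (1−α)·B, so α = B/(A+B) = -0.693147/-1.024110 ≈ 0.677.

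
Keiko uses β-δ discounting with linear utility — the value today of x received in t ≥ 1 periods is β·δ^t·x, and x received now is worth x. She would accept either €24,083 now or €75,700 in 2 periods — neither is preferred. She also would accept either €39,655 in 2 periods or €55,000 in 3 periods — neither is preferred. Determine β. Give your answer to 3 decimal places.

The second indifference involves only future payoffs, so β cancels: β·δ^2·39655 = β·δ^3·55000, giving δ = 39655/55000 = 0.72100.
Now use the now-vs-future pair: 24083 = β·δ^2·75700 gives β = 24083/(0.51984·75700) ≈ 0.612.

β ≈ 0.612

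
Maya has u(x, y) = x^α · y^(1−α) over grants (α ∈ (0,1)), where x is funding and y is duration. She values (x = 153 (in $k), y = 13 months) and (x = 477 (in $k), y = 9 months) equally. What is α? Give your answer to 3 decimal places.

α ≈ 0.244

Indifference: 153^α · 13^(1−α) = 477^α · 9^(1−α).
Rearrange to (153/477)^α = (9/13)^(1−α) and take logs: α·-1.137079 = (1−α)·-0.367725.
With A = -1.137079 and B = -0.367725: α·A = (1−α)·B, so α = B/(A+B) = -0.367725/-1.504804 ≈ 0.244.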